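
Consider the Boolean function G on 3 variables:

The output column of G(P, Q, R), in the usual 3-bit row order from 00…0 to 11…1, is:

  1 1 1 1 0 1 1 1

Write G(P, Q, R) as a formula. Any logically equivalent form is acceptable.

G(P, Q, R) = ~((P & ~Q) & ~R)

G is 0 on exactly one input, (1,0,0), whose minterm is P·¬Q·¬R. So G is the negation of that single conjunction.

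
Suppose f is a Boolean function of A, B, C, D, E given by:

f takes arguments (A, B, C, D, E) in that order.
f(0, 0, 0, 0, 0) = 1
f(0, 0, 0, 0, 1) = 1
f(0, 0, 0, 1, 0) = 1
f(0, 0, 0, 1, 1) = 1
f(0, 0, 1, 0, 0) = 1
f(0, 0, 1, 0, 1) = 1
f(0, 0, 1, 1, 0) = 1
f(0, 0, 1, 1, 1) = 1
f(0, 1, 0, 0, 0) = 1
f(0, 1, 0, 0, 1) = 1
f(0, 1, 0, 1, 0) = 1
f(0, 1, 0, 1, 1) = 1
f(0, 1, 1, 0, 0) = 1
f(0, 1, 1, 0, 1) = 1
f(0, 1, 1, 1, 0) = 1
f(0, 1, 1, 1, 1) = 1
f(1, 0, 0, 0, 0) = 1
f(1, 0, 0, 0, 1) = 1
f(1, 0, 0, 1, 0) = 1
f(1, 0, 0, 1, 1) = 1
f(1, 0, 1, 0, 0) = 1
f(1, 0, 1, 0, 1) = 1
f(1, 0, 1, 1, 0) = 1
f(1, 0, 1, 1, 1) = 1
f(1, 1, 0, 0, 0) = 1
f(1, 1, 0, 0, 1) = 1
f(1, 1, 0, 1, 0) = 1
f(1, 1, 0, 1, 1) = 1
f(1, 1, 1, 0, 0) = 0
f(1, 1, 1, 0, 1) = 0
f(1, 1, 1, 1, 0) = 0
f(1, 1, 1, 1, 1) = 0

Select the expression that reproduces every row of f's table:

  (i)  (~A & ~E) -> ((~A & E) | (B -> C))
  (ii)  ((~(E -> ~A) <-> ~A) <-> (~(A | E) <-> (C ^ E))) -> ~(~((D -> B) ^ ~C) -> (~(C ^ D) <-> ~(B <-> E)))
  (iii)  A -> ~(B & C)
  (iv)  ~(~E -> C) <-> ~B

iii

(i) disagrees with f on (0,1,0,0,0) (formula → 0, table → 1); rule it out.
(ii) disagrees with f on (0,0,0,0,1) (formula → 0, table → 1); rule it out.
(iv) disagrees with f on (0,0,0,0,1) (formula → 0, table → 1); rule it out.
Only (iii) survives; checking it on all 32 rows confirms it matches f.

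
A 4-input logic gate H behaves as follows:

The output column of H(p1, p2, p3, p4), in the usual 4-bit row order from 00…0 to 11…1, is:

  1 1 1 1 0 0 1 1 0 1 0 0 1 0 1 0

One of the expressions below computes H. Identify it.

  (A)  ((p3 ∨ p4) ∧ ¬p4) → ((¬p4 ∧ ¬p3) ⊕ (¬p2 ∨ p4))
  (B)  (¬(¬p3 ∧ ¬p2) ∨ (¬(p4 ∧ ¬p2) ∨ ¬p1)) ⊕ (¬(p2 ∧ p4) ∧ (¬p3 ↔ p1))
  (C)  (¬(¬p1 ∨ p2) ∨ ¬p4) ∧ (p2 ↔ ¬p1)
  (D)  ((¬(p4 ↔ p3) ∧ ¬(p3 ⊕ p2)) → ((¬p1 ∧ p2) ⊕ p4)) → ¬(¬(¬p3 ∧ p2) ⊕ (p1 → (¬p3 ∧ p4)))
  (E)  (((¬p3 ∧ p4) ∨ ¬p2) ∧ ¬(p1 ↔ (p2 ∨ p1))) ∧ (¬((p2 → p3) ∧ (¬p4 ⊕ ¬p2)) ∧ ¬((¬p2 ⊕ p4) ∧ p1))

D

(A): at (0,1,0,0) it gives 1, but H = 0 — eliminated.
(B): at (0,0,1,0) it gives 0, but H = 1 — eliminated.
(C): at (0,0,0,0) it gives 0, but H = 1 — eliminated.
(E): at (0,0,0,0) it gives 0, but H = 1 — eliminated.
That leaves (D). Evaluating it on every row reproduces the table of H exactly.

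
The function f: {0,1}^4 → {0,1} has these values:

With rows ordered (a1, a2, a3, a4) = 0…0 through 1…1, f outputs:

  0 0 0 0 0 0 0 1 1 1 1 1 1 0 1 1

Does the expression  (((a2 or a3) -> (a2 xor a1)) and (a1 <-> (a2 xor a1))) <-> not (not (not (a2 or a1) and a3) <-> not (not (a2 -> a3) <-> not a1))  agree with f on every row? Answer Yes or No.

Test each input against both f and the formula:
  a1=0, a2=0, a3=0, a4=0: formula gives 0, f = 0 ✓
  a1=0, a2=0, a3=0, a4=1: formula gives 0, f = 0 ✓
  a1=0, a2=0, a3=1, a4=0: formula gives 0, f = 0 ✓
  a1=0, a2=0, a3=1, a4=1: formula gives 0, f = 0 ✓
  …
  a1=0, a2=1, a3=1, a4=0: formula gives 1, but f = 0 ✗
Row (0,1,1,0) is a counterexample, so the formula is not equivalent to f.

No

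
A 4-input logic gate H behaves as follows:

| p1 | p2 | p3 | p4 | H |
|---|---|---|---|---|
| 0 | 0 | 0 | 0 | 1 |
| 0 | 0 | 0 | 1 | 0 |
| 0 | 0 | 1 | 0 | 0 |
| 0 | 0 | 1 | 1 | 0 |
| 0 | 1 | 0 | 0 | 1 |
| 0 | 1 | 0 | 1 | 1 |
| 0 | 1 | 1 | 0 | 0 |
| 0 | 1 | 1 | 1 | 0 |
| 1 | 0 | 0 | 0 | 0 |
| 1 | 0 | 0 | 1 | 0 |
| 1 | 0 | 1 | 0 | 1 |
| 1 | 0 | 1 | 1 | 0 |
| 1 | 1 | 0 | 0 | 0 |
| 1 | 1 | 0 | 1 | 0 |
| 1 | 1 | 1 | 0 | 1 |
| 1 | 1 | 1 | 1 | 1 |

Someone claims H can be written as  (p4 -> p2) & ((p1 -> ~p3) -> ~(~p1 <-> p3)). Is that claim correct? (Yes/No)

Yes

Evaluate (p4 -> p2) & ((p1 -> ~p3) -> ~(~p1 <-> p3)) on each row and compare to H:
  p1=0, p2=0, p3=0, p4=0: formula gives 1, H = 1 ✓
  p1=0, p2=0, p3=0, p4=1: formula gives 0, H = 0 ✓
  p1=0, p2=0, p3=1, p4=0: formula gives 0, H = 0 ✓
  p1=0, p2=0, p3=1, p4=1: formula gives 0, H = 0 ✓
  … (the remaining 12 rows also agree.)
No disagreement on any input; they are logically equivalent.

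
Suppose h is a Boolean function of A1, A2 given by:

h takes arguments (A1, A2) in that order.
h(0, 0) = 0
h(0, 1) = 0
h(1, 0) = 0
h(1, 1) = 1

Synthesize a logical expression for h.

h(A1, A2) = A1 · A2

The output is 1 only when every input is 1 — the AND of all inputs.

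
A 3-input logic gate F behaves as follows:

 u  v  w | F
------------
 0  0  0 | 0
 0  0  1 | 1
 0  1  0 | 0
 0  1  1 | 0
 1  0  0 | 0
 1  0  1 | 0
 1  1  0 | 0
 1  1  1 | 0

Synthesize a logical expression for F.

Only row (0,0,1) gives 1. That row's minterm ¬u·¬v·w is F directly.

F(u, v, w) = (NOT u AND NOT v) AND w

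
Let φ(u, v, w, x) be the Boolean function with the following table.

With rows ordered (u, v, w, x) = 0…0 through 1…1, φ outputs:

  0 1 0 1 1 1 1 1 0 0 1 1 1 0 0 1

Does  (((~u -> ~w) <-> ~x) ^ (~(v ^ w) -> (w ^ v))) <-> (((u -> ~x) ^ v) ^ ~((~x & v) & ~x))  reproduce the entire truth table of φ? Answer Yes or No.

Yes

Test each input against both φ and the formula:
  u=0, v=0, w=0, x=0: formula gives 0, φ = 0 ✓
  u=0, v=0, w=0, x=1: formula gives 1, φ = 1 ✓
  u=0, v=0, w=1, x=0: formula gives 0, φ = 0 ✓
  u=0, v=0, w=1, x=1: formula gives 1, φ = 1 ✓
  … (the remaining 12 rows also agree.)
No disagreement on any input; they are logically equivalent.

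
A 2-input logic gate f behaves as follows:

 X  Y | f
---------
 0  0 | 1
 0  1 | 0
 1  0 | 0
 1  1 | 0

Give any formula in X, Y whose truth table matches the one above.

The output is 1 only when every input is 0 — NOR of all inputs.

f(X, Y) = NOT (X OR Y)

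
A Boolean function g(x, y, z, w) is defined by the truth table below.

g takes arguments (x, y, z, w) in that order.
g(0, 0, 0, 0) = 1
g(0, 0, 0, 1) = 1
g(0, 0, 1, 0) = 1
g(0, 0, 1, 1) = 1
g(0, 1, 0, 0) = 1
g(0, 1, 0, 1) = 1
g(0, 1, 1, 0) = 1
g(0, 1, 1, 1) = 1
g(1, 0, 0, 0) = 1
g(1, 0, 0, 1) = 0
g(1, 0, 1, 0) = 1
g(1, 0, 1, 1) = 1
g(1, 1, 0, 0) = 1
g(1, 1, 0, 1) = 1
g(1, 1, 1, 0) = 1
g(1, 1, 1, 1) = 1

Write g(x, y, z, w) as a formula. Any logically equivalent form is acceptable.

g(x, y, z, w) = (((x · y') · z') · w)'

g is 0 on exactly one input, (1,0,0,1), whose minterm is x·¬y·¬z·w. So g is the negation of that single conjunction.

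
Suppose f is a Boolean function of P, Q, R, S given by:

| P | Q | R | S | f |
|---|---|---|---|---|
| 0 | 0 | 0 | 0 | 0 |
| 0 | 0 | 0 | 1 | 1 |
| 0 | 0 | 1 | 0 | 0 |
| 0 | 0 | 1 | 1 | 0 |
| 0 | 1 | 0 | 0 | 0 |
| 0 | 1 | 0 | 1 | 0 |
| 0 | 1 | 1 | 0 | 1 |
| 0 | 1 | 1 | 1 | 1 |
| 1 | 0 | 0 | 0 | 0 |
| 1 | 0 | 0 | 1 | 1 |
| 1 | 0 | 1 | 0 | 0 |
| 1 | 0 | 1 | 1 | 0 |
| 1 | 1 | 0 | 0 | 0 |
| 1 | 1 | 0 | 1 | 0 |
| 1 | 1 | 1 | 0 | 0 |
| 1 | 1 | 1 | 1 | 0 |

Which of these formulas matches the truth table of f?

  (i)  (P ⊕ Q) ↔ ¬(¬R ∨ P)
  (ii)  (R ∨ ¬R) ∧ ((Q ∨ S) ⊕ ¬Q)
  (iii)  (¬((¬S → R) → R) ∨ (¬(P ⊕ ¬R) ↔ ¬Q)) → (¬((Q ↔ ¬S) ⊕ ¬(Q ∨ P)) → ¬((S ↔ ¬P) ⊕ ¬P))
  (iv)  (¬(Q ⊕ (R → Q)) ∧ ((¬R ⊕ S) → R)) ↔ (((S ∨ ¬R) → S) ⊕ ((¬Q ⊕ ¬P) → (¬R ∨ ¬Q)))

iv

(i) fails at (0,0,0,0): the formula yields 1, f is 0.
(ii) fails at (0,0,0,0): the formula yields 1, f is 0.
(iii) fails at (0,0,0,0): the formula yields 1, f is 0.
That leaves (iv). Evaluating it on every row reproduces the table of f exactly.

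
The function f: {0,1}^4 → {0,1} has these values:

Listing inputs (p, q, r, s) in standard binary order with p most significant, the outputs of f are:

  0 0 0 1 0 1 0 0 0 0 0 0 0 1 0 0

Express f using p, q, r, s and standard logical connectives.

f=1 on 3 inputs: (0,0,1,1), (0,1,0,1), (1,1,0,1). Reading each as a conjunction of literals (¬p·¬q·r·s, ¬p·q·¬r·s, p·q·¬r·s) and taking the OR gives the canonical DNF.

f(p, q, r, s) = ((((¬p ∧ ¬q) ∧ r) ∧ s) ∨ (((¬p ∧ q) ∧ ¬r) ∧ s)) ∨ (((p ∧ q) ∧ ¬r) ∧ s)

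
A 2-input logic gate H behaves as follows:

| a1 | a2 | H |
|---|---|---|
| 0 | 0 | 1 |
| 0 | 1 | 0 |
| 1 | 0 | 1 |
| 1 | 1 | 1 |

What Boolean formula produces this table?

H(a1, a2) = a2 -> a1

This is a2 → a1 (false only at 0,1).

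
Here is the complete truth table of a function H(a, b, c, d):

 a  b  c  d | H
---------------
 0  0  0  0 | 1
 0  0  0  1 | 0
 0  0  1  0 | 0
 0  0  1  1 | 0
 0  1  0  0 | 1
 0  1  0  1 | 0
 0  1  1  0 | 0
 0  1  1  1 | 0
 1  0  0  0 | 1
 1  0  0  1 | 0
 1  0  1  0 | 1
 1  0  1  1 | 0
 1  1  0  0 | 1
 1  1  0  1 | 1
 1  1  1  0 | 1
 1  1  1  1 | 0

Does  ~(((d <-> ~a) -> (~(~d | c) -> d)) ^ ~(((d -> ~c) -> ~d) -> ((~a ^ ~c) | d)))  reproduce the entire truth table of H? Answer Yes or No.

No

Check the formula against H row by row:
  a=0, b=0, c=0, d=0: formula gives 1, H = 1 ✓
  a=0, b=0, c=0, d=1: formula gives 0, H = 0 ✓
  a=0, b=0, c=1, d=0: formula gives 0, H = 0 ✓
  a=0, b=0, c=1, d=1: formula gives 0, H = 0 ✓
  …
  a=1, b=0, c=0, d=0: formula gives 0, but H = 1 ✗
Since they disagree at (1,0,0,0), the expression is not a correct formula for H.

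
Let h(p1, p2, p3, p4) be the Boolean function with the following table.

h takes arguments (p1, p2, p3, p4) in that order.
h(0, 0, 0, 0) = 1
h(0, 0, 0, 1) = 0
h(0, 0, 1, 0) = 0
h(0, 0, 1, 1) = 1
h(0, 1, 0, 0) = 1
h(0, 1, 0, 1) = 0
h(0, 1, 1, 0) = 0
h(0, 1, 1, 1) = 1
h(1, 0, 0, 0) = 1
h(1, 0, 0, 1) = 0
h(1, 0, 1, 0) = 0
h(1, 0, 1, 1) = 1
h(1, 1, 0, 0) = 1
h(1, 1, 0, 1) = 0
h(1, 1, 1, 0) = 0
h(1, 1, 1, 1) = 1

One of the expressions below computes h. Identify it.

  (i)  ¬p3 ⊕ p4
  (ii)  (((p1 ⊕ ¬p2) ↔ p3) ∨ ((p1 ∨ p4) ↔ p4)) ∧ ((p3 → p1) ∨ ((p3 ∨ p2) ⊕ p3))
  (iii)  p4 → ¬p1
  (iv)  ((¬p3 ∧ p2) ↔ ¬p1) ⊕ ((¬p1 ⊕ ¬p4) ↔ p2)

(ii) disagrees with h on (0,0,0,1) (formula → 1, table → 0); rule it out.
(iii) disagrees with h on (0,0,0,1) (formula → 1, table → 0); rule it out.
(iv) disagrees with h on (0,0,1,0) (formula → 1, table → 0); rule it out.
Only (i) survives; checking it on all 16 rows confirms it matches h.

i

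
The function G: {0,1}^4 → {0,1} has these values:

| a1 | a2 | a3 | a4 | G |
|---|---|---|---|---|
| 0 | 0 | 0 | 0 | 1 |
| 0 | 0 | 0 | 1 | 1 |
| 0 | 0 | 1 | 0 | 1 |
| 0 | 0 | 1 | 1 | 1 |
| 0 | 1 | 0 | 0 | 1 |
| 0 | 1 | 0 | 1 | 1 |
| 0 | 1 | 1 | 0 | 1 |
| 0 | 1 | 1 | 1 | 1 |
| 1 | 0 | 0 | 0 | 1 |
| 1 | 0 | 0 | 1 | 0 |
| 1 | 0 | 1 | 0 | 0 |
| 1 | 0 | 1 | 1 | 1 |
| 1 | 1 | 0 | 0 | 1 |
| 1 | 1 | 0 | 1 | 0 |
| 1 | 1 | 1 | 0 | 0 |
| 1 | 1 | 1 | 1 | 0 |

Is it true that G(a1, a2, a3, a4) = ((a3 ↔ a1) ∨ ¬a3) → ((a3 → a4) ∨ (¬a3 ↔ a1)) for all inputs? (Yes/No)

Evaluate ((a3 ↔ a1) ∨ ¬a3) → ((a3 → a4) ∨ (¬a3 ↔ a1)) on each row and compare to G:
  a1=0, a2=0, a3=0, a4=0: formula gives 1, G = 1 ✓
  a1=0, a2=0, a3=0, a4=1: formula gives 1, G = 1 ✓
  a1=0, a2=0, a3=1, a4=0: formula gives 1, G = 1 ✓
  a1=0, a2=0, a3=1, a4=1: formula gives 1, G = 1 ✓
  …
  a1=1, a2=0, a3=0, a4=1: formula gives 1, but G = 0 ✗
Row (1,0,0,1) is a counterexample, so the formula is not equivalent to G.

No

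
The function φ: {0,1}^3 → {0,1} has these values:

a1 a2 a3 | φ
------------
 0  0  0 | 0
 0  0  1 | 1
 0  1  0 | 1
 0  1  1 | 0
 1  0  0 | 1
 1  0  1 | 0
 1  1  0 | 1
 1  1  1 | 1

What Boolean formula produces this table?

φ is 0 on only 3 rows — (0,0,0), (0,1,1), (1,0,1). Writing each as a minterm (¬a1·¬a2·¬a3, ¬a1·a2·a3, a1·¬a2·a3) and OR-ing them characterizes exactly where φ=0, so φ is the negation of that disjunction.

φ(a1, a2, a3) = ~((((~a1 & ~a2) & ~a3) | ((~a1 & a2) & a3)) | ((a1 & ~a2) & a3))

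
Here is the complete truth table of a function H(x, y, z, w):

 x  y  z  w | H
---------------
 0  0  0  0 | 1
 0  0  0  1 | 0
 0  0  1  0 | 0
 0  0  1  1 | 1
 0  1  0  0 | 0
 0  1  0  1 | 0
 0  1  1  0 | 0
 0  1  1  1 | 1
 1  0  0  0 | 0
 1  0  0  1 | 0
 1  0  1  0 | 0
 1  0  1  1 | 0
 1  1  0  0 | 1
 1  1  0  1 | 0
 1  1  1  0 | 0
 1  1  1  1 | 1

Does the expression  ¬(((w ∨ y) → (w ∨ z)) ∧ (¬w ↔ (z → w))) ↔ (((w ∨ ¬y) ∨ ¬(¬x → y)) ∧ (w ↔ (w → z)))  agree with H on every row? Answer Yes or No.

Check the formula against H row by row:
  x=0, y=0, z=0, w=0: formula gives 1, H = 1 ✓
  x=0, y=0, z=0, w=1: formula gives 0, H = 0 ✓
  x=0, y=0, z=1, w=0: formula gives 0, H = 0 ✓
  x=0, y=0, z=1, w=1: formula gives 1, H = 1 ✓
  …
  x=1, y=0, z=0, w=0: formula gives 1, but H = 0 ✗
A single disagreement suffices: at (1,0,0,0) they differ, so the formula does not compute H.

No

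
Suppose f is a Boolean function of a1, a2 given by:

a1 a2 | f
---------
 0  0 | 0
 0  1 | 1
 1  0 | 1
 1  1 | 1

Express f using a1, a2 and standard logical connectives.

f(a1, a2) = a1 ∨ a2

The output is 1 whenever at least one input is 1 — the OR of all inputs.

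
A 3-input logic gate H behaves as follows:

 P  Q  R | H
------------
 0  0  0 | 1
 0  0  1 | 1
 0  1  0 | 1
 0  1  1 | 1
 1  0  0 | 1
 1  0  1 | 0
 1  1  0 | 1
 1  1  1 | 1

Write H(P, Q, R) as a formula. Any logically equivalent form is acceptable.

Only row (1,0,1) gives 0. So H is 1 everywhere except there — the complement of the minterm P·¬Q·R.

H(P, Q, R) = ((P · Q') · R)'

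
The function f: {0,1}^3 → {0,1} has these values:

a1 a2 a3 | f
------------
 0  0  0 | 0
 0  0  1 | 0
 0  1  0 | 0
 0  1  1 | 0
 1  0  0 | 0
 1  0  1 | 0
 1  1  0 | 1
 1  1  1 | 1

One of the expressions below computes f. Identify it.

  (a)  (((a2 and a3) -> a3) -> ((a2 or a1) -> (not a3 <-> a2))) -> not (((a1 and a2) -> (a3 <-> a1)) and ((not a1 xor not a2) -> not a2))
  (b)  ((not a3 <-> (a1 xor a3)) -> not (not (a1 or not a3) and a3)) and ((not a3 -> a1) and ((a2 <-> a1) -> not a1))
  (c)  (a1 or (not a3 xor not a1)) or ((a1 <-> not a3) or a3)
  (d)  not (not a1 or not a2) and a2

(a) fails at (0,1,0): the formula yields 1, f is 0.
(b) fails at (0,0,1): the formula yields 1, f is 0.
(c) fails at (0,0,1): the formula yields 1, f is 0.
That leaves (d). Evaluating it on every row reproduces the table of f exactly.

d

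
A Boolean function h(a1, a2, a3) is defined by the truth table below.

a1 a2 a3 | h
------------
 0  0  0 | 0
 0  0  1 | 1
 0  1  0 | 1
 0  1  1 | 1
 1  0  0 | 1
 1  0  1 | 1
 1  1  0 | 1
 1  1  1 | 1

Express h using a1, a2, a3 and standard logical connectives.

h(a1, a2, a3) = (a1 | a2) | a3

The output is 1 whenever at least one input is 1 — the OR of all inputs.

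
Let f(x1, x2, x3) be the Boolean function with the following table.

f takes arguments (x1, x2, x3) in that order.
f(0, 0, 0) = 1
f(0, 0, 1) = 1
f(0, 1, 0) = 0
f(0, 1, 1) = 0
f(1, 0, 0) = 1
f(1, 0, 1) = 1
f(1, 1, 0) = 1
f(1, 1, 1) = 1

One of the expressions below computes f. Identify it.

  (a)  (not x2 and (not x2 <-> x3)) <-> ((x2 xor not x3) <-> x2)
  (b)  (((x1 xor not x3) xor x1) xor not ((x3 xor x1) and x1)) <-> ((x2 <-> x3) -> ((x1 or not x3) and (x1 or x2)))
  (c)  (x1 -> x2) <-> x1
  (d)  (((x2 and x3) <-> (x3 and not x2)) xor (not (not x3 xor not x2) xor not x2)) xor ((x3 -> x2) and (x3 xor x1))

b

(a) fails at (0,1,0): the formula yields 1, f is 0.
(c) fails at (0,0,0): the formula yields 0, f is 1.
(d) fails at (0,1,0): the formula yields 1, f is 0.
Only (b) survives; checking it on all 8 rows confirms it matches f.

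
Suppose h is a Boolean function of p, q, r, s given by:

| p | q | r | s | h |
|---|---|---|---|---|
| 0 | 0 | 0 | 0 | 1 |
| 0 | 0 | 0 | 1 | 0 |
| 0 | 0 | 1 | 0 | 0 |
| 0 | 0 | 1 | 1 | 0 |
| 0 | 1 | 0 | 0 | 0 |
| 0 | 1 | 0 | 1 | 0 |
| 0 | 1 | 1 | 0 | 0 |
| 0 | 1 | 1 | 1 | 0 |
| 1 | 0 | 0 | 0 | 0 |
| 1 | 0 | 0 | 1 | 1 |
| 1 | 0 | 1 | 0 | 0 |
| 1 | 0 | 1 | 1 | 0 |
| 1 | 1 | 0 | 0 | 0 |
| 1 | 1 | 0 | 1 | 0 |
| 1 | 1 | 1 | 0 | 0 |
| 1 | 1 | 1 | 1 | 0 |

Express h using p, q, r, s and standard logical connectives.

h(p, q, r, s) = (((NOT p AND NOT q) AND NOT r) AND NOT s) OR (((p AND NOT q) AND NOT r) AND s)

h=1 on 2 inputs: (0,0,0,0), (1,0,0,1). Reading each as a conjunction of literals (¬p·¬q·¬r·¬s, p·¬q·¬r·s) and taking the OR gives the canonical DNF.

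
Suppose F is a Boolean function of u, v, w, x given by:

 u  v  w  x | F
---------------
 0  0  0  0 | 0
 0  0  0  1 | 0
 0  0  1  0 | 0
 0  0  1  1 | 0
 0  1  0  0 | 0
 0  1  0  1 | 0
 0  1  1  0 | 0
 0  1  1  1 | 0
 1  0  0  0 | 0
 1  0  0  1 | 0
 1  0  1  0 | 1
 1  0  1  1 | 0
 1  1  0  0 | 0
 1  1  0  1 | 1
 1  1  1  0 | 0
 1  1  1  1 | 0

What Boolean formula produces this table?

The 1-rows are (1,0,1,0), (1,1,0,1). Each contributes one minterm — u·¬v·w·¬x; u·v·¬w·x — and their disjunction is a sum-of-products form of F.

F(u, v, w, x) = (((u AND NOT v) AND w) AND NOT x) OR (((u AND v) AND NOT w) AND x)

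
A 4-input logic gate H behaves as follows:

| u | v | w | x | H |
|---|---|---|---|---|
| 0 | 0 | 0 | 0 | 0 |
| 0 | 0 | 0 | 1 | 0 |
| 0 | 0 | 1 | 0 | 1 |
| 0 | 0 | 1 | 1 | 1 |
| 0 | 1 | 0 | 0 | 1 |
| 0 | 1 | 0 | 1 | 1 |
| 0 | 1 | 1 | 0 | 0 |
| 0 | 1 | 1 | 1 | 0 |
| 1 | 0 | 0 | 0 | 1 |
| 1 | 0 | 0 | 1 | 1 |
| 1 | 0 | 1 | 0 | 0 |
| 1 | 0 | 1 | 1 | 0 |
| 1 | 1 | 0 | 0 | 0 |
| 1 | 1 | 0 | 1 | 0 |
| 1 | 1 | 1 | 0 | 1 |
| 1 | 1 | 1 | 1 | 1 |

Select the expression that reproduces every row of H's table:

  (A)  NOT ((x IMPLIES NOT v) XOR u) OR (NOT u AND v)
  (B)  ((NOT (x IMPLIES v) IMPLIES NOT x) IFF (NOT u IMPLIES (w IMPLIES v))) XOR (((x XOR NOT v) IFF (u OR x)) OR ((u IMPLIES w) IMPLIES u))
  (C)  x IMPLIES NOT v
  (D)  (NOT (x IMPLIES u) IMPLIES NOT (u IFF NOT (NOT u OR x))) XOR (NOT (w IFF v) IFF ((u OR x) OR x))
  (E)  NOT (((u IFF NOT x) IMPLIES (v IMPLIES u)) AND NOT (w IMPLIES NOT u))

(A) fails at (0,0,1,0): the formula yields 0, H is 1.
(B) fails at (0,0,0,0): the formula yields 1, H is 0.
(C) fails at (0,0,0,0): the formula yields 1, H is 0.
(E) fails at (0,0,0,0): the formula yields 1, H is 0.
(D) is the remaining candidate, and it agrees with H on all 16 inputs.

D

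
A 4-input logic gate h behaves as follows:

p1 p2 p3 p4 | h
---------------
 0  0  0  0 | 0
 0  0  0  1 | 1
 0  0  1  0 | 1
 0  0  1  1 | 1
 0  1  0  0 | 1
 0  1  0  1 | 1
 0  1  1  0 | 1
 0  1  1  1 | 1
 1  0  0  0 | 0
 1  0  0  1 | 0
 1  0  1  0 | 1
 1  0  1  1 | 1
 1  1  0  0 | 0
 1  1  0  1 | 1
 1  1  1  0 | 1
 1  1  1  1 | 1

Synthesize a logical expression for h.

h(p1, p2, p3, p4) = NOT ((((((NOT p1 AND NOT p2) AND NOT p3) AND NOT p4) OR (((p1 AND NOT p2) AND NOT p3) AND NOT p4)) OR (((p1 AND NOT p2) AND NOT p3) AND p4)) OR (((p1 AND p2) AND NOT p3) AND NOT p4))

h is 0 on only 4 rows — (0,0,0,0), (1,0,0,0), (1,0,0,1), (1,1,0,0). Writing each as a minterm (¬p1·¬p2·¬p3·¬p4, p1·¬p2·¬p3·¬p4, p1·¬p2·¬p3·p4, p1·p2·¬p3·¬p4) and OR-ing them characterizes exactly where h=0, so h is the negation of that disjunction.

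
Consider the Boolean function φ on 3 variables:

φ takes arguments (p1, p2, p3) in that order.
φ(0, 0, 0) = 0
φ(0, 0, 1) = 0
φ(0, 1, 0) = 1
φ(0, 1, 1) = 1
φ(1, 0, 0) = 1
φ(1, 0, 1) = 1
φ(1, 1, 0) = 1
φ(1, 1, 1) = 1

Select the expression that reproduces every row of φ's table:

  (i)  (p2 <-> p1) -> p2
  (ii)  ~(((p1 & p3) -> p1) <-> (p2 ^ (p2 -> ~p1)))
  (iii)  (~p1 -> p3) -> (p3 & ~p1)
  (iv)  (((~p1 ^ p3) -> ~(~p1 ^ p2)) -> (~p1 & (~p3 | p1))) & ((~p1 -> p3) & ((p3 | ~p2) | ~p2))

i

(ii): at (1,0,0) it gives 0, but φ = 1 — eliminated.
(iii): at (0,0,0) it gives 1, but φ = 0 — eliminated.
(iv): at (0,1,0) it gives 0, but φ = 1 — eliminated.
(i) is the remaining candidate, and it agrees with φ on all 8 inputs.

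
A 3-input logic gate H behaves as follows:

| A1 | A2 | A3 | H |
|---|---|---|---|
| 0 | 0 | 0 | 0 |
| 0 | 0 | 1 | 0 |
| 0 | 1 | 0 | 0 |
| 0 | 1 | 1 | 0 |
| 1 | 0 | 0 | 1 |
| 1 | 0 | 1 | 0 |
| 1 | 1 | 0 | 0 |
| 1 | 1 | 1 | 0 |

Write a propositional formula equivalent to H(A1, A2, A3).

Only row (1,0,0) gives 1. That row's minterm A1·¬A2·¬A3 is H directly.

H(A1, A2, A3) = (A1 and not A2) and not A3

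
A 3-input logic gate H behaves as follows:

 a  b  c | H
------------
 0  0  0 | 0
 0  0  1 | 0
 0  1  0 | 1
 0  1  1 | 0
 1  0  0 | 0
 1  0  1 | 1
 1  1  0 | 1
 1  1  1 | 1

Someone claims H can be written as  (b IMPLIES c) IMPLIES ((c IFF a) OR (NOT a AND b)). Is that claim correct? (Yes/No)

No

Test each input against both H and the formula:
  a=0, b=0, c=0: formula gives 1, but H = 0 ✗
Since they disagree at (0,0,0), the expression is not a correct formula for H.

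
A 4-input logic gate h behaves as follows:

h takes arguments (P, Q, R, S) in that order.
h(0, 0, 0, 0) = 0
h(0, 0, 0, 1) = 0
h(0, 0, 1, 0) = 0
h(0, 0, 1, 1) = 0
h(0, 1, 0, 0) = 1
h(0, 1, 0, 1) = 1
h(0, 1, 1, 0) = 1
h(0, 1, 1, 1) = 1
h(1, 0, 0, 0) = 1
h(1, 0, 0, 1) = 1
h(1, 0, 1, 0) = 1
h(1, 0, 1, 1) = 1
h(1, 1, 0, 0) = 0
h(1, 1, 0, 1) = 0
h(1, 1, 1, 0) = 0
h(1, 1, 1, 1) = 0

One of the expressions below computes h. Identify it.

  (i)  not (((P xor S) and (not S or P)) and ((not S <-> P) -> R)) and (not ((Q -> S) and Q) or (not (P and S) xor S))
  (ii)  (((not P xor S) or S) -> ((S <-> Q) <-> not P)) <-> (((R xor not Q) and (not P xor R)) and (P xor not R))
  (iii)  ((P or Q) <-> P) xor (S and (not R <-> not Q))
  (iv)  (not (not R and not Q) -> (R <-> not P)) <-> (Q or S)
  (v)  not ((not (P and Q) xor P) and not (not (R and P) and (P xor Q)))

v

(i) fails at (0,0,0,0): the formula yields 1, h is 0.
(ii) fails at (0,0,0,0): the formula yields 1, h is 0.
(iii) fails at (0,0,0,0): the formula yields 1, h is 0.
(iv) fails at (0,0,0,1): the formula yields 1, h is 0.
Only (v) survives; checking it on all 16 rows confirms it matches h.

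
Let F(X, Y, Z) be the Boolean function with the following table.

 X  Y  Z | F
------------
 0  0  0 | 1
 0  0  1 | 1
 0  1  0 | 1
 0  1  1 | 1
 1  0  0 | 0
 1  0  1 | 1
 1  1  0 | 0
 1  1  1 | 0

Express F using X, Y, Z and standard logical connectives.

F is 0 on only 3 rows — (1,0,0), (1,1,0), (1,1,1). Writing each as a minterm (X·¬Y·¬Z, X·Y·¬Z, X·Y·Z) and OR-ing them characterizes exactly where F=0, so F is the negation of that disjunction.

F(X, Y, Z) = not ((((X and not Y) and not Z) or ((X and Y) and not Z)) or ((X and Y) and Z))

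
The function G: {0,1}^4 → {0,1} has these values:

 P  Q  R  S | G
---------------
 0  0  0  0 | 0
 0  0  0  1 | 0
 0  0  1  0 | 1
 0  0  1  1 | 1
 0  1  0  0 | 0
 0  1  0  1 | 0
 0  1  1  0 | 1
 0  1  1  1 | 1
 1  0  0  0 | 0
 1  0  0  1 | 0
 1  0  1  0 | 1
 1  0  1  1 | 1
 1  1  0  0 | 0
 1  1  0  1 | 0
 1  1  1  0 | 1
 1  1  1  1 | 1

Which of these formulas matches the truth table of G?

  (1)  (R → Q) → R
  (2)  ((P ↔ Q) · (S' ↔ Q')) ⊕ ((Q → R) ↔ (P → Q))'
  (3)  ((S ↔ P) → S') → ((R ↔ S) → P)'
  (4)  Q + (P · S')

1

(2): at (0,0,0,0) it gives 1, but G = 0 — eliminated.
(3): at (0,0,0,0) it gives 1, but G = 0 — eliminated.
(4): at (0,0,1,0) it gives 0, but G = 1 — eliminated.
(1) is the remaining candidate, and it agrees with G on all 16 inputs.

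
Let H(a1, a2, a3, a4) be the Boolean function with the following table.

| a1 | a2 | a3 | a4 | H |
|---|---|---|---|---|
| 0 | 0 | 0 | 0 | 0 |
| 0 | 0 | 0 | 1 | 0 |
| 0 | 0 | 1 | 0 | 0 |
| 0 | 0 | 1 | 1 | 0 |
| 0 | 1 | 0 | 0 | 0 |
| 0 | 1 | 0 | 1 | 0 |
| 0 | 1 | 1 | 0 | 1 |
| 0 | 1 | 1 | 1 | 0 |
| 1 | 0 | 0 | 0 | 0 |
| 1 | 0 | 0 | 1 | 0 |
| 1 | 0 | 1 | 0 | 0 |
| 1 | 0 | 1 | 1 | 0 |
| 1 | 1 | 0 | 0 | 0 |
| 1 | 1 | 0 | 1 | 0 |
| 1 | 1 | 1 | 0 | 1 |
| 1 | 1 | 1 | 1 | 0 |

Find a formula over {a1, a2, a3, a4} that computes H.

H=1 on 2 inputs: (0,1,1,0), (1,1,1,0). Reading each as a conjunction of literals (¬a1·a2·a3·¬a4, a1·a2·a3·¬a4) and taking the OR gives the canonical DNF.

H(a1, a2, a3, a4) = (((¬a1 ∧ a2) ∧ a3) ∧ ¬a4) ∨ (((a1 ∧ a2) ∧ a3) ∧ ¬a4)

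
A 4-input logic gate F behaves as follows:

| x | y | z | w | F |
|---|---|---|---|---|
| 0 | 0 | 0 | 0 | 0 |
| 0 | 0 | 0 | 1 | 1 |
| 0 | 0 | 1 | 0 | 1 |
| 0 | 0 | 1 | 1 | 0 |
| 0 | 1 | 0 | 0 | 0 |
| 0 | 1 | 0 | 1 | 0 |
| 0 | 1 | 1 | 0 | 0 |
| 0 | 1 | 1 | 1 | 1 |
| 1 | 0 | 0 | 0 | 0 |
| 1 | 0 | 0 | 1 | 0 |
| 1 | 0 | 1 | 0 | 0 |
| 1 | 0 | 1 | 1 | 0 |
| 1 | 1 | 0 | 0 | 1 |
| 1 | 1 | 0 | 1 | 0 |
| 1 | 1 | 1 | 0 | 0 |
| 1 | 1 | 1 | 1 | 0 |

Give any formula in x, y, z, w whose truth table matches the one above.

Collect the rows where F=1 — (0,0,0,1), (0,0,1,0), (0,1,1,1), (1,1,0,0) — and write one minterm per row: ¬x·¬y·¬z·w, ¬x·¬y·z·¬w, ¬x·y·z·w, x·y·¬z·¬w. Their union (logical OR) reproduces the table exactly.

F(x, y, z, w) = (((((NOT x AND NOT y) AND NOT z) AND w) OR (((NOT x AND NOT y) AND z) AND NOT w)) OR (((NOT x AND y) AND z) AND w)) OR (((x AND y) AND NOT z) AND NOT w)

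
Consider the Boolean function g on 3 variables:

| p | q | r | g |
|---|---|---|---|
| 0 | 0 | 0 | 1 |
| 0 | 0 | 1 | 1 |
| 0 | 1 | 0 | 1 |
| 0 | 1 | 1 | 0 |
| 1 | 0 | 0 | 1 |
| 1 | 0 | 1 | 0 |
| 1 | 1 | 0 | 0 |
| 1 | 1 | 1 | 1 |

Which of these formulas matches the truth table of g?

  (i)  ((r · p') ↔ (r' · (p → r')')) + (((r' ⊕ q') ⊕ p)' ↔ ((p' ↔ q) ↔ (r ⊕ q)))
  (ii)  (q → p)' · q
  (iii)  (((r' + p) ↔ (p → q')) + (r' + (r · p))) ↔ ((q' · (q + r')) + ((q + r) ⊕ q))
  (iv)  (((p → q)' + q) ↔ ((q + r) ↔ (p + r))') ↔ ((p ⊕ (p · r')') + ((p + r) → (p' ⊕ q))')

(i): at (1,0,1) it gives 1, but g = 0 — eliminated.
(ii): at (0,0,0) it gives 0, but g = 1 — eliminated.
(iii): at (0,0,1) it gives 0, but g = 1 — eliminated.
Only (iv) survives; checking it on all 8 rows confirms it matches g.

iv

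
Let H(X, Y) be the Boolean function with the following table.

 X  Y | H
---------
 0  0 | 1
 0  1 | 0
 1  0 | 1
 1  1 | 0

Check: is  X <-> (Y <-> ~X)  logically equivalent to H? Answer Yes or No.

Test each input against both H and the formula:
  X=0, Y=0: formula gives 1, H = 1 ✓
  X=0, Y=1: formula gives 0, H = 0 ✓
  X=1, Y=0: formula gives 1, H = 1 ✓
  X=1, Y=1: formula gives 0, H = 0 ✓
Every row agrees, so the formula is equivalent.

Yes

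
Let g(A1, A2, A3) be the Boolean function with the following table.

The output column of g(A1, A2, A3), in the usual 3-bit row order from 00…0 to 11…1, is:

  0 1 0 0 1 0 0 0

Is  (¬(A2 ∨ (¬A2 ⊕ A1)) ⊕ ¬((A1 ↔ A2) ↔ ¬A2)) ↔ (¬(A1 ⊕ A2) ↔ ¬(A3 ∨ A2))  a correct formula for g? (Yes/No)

Yes

Check the formula against g row by row:
  A1=0, A2=0, A3=0: formula gives 0, g = 0 ✓
  A1=0, A2=0, A3=1: formula gives 1, g = 1 ✓
  A1=0, A2=1, A3=0: formula gives 0, g = 0 ✓
  A1=0, A2=1, A3=1: formula gives 0, g = 0 ✓
  A1=1, A2=0, A3=0: formula gives 1, g = 1 ✓
  … (the remaining 3 rows also agree.)
Every row agrees, so the formula is equivalent.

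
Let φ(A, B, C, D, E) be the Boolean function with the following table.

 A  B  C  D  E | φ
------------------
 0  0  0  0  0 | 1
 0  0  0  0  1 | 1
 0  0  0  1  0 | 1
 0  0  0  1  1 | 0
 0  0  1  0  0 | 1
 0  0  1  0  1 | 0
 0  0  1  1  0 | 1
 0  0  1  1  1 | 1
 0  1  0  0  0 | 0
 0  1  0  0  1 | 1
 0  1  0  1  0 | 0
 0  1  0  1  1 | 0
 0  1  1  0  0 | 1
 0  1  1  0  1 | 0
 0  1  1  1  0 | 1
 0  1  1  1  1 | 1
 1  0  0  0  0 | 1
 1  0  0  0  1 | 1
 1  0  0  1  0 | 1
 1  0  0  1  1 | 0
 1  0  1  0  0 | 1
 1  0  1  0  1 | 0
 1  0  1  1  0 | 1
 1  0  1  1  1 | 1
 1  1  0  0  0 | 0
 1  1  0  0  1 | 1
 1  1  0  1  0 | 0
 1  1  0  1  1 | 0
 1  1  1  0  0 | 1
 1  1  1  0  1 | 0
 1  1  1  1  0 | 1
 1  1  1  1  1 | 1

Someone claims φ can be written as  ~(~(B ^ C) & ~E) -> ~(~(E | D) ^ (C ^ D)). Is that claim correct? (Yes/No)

Yes

Evaluate ~(~(B ^ C) & ~E) -> ~(~(E | D) ^ (C ^ D)) on each row and compare to φ:
  A=0, B=0, C=0, D=0, E=0: formula gives 1, φ = 1 ✓
  A=0, B=0, C=0, D=0, E=1: formula gives 1, φ = 1 ✓
  A=0, B=0, C=0, D=1, E=0: formula gives 1, φ = 1 ✓
  A=0, B=0, C=0, D=1, E=1: formula gives 0, φ = 0 ✓
  … (the remaining 28 rows also agree.)
Every row agrees, so the formula is equivalent.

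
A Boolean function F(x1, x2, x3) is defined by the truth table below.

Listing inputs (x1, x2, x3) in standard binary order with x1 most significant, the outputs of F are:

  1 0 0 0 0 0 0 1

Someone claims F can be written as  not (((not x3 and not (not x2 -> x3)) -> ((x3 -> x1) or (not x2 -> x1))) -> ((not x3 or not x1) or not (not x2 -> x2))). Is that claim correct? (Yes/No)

Test each input against both F and the formula:
  x1=0, x2=0, x3=0: formula gives 0, but F = 1 ✗
Row (0,0,0) is a counterexample, so the formula is not equivalent to F.

No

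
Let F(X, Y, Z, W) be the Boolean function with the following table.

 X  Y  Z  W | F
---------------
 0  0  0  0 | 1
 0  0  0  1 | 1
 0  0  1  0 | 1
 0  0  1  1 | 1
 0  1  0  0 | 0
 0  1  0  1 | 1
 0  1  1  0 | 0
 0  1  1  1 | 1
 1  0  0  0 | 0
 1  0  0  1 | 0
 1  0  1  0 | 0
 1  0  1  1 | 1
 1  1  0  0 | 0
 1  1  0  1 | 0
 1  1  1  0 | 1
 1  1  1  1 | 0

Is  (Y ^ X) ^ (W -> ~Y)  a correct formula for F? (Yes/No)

No

Evaluate (Y ^ X) ^ (W -> ~Y) on each row and compare to F:
  X=0, Y=0, Z=0, W=0: formula gives 1, F = 1 ✓
  X=0, Y=0, Z=0, W=1: formula gives 1, F = 1 ✓
  X=0, Y=0, Z=1, W=0: formula gives 1, F = 1 ✓
  X=0, Y=0, Z=1, W=1: formula gives 1, F = 1 ✓
  …
  X=1, Y=0, Z=1, W=1: formula gives 0, but F = 1 ✗
Row (1,0,1,1) is a counterexample, so the formula is not equivalent to F.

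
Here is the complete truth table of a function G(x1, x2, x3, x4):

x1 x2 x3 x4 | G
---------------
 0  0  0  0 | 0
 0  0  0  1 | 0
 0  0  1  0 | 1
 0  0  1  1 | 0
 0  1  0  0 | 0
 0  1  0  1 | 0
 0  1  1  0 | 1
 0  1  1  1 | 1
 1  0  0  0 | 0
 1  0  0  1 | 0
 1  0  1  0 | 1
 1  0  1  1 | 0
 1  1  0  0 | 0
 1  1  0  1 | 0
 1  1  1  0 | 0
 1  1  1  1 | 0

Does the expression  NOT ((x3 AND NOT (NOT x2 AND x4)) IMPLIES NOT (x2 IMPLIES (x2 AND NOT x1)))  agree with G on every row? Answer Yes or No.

Yes

Check the formula against G row by row:
  x1=0, x2=0, x3=0, x4=0: formula gives 0, G = 0 ✓
  x1=0, x2=0, x3=0, x4=1: formula gives 0, G = 0 ✓
  x1=0, x2=0, x3=1, x4=0: formula gives 1, G = 1 ✓
  x1=0, x2=0, x3=1, x4=1: formula gives 0, G = 0 ✓
  … (the remaining 12 rows also agree.)
No disagreement on any input; they are logically equivalent.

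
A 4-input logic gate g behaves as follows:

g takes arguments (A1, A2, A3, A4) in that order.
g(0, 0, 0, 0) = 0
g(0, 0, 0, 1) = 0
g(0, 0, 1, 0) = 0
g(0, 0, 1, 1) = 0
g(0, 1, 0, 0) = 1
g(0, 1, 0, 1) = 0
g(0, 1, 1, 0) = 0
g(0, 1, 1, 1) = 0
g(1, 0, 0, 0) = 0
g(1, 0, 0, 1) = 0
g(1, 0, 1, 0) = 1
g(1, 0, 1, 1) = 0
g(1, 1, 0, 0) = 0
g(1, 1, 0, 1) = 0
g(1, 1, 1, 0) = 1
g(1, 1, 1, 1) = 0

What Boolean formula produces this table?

g(A1, A2, A3, A4) = ((((NOT A1 AND A2) AND NOT A3) AND NOT A4) OR (((A1 AND NOT A2) AND A3) AND NOT A4)) OR (((A1 AND A2) AND A3) AND NOT A4)

The 1-rows are (0,1,0,0), (1,0,1,0), (1,1,1,0). Each contributes one minterm — ¬A1·A2·¬A3·¬A4; A1·¬A2·A3·¬A4; A1·A2·A3·¬A4 — and their disjunction is a sum-of-products form of g.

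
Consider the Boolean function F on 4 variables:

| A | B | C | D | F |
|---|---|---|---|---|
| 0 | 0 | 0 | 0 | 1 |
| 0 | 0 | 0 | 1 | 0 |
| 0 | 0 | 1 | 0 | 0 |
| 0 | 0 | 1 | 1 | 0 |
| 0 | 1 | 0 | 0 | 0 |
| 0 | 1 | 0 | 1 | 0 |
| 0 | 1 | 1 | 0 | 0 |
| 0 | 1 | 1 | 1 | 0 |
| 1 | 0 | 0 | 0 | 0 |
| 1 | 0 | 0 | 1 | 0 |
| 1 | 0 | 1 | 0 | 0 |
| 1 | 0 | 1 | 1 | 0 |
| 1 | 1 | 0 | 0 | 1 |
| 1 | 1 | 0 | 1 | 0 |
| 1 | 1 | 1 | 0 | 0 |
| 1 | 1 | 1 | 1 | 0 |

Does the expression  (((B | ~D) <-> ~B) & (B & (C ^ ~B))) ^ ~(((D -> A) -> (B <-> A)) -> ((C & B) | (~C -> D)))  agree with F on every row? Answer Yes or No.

Yes

Test each input against both F and the formula:
  A=0, B=0, C=0, D=0: formula gives 1, F = 1 ✓
  A=0, B=0, C=0, D=1: formula gives 0, F = 0 ✓
  A=0, B=0, C=1, D=0: formula gives 0, F = 0 ✓
  A=0, B=0, C=1, D=1: formula gives 0, F = 0 ✓
  … (the remaining 12 rows also agree.)
No disagreement on any input; they are logically equivalent.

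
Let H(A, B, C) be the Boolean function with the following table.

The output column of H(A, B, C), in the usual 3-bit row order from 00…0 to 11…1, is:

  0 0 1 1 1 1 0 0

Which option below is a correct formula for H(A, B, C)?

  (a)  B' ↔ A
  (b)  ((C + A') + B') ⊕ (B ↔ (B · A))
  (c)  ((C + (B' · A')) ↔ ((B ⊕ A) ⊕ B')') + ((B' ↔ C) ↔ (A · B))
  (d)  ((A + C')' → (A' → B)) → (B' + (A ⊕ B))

(b): at (1,0,0) it gives 0, but H = 1 — eliminated.
(c): at (0,0,0) it gives 1, but H = 0 — eliminated.
(d): at (0,0,0) it gives 1, but H = 0 — eliminated.
Only (a) survives; checking it on all 8 rows confirms it matches H.

a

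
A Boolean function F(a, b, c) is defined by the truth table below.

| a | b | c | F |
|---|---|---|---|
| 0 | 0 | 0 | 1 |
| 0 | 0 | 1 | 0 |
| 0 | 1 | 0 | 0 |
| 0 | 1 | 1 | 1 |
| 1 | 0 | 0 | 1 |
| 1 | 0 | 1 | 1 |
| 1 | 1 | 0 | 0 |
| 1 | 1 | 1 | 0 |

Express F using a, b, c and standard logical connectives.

The 1-rows are (0,0,0), (0,1,1), (1,0,0), (1,0,1). Each contributes one minterm — ¬a·¬b·¬c; ¬a·b·c; a·¬b·¬c; a·¬b·c — and their disjunction is a sum-of-products form of F.

F(a, b, c) = ((((~a & ~b) & ~c) | ((~a & b) & c)) | ((a & ~b) & ~c)) | ((a & ~b) & c)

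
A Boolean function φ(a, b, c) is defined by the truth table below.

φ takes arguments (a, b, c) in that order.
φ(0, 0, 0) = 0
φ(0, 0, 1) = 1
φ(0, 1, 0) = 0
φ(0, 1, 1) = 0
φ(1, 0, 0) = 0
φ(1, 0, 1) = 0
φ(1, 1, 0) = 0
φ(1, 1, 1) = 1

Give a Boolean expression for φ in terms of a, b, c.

φ(a, b, c) = ((¬a ∧ ¬b) ∧ c) ∨ ((a ∧ b) ∧ c)

The 1-rows are (0,0,1), (1,1,1). Each contributes one minterm — ¬a·¬b·c; a·b·c — and their disjunction is a sum-of-products form of φ.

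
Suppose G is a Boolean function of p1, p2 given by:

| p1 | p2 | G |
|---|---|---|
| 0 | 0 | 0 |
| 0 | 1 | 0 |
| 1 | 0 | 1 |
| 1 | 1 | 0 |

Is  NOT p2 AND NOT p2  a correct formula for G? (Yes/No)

Check the formula against G row by row:
  p1=0, p2=0: formula gives 1, but G = 0 ✗
A single disagreement suffices: at (0,0) they differ, so the formula does not compute G.

No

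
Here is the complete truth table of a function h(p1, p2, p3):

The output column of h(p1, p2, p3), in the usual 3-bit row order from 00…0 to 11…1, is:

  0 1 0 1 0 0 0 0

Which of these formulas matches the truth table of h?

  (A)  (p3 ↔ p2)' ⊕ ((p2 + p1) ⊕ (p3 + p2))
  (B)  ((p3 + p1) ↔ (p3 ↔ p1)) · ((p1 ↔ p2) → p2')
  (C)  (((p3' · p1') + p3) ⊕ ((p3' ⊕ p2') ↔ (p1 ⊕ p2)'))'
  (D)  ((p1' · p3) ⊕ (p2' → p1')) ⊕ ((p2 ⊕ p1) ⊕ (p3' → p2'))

(A): at (0,0,1) it gives 0, but h = 1 — eliminated.
(B): at (0,0,1) it gives 0, but h = 1 — eliminated.
(D): at (0,1,1) it gives 0, but h = 1 — eliminated.
(C) is the remaining candidate, and it agrees with h on all 8 inputs.

C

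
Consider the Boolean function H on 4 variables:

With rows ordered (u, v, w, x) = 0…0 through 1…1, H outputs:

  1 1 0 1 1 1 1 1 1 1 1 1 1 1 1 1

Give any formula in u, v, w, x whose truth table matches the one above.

H(u, v, w, x) = ~(((~u & ~v) & w) & ~x)

H is 0 on exactly one input, (0,0,1,0), whose minterm is ¬u·¬v·w·¬x. So H is the negation of that single conjunction.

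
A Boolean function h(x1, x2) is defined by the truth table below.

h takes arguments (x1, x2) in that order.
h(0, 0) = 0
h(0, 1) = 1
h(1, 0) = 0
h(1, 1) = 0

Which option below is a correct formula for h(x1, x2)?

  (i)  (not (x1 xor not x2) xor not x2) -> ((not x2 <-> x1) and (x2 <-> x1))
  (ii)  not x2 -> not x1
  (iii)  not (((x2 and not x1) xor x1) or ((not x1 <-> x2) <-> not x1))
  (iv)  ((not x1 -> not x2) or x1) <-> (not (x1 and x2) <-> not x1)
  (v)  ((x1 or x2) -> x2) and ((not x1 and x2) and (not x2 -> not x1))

v

(i) fails at (0,1): the formula yields 0, h is 1.
(ii) fails at (0,0): the formula yields 1, h is 0.
(iii) fails at (0,0): the formula yields 1, h is 0.
(iv) fails at (0,0): the formula yields 1, h is 0.
That leaves (v). Evaluating it on every row reproduces the table of h exactly.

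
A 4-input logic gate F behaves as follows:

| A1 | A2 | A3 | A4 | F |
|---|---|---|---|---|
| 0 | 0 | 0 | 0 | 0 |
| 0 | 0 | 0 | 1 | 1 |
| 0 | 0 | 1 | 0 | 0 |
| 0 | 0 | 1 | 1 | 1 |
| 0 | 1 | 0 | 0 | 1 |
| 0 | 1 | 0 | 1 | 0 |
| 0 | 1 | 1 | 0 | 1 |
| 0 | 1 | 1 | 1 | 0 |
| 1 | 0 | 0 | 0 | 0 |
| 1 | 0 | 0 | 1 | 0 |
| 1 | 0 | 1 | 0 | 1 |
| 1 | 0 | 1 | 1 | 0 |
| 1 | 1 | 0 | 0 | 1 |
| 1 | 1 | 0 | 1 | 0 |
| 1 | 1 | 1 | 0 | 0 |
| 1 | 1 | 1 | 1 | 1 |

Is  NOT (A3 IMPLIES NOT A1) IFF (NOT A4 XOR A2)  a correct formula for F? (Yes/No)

Check the formula against F row by row:
  A1=0, A2=0, A3=0, A4=0: formula gives 0, F = 0 ✓
  A1=0, A2=0, A3=0, A4=1: formula gives 1, F = 1 ✓
  A1=0, A2=0, A3=1, A4=0: formula gives 0, F = 0 ✓
  A1=0, A2=0, A3=1, A4=1: formula gives 1, F = 1 ✓
  …
  A1=1, A2=0, A3=0, A4=1: formula gives 1, but F = 0 ✗
Since they disagree at (1,0,0,1), the expression is not a correct formula for F.

No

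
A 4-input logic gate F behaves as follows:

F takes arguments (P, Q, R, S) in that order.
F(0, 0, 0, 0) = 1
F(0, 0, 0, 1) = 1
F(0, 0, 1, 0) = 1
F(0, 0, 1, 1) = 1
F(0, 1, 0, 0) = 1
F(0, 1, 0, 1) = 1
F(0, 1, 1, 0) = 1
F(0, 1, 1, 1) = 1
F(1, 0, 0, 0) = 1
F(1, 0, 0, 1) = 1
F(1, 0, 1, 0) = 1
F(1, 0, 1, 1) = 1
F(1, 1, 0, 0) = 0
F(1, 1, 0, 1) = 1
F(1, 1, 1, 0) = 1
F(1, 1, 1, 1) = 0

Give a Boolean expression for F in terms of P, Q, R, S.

F(P, Q, R, S) = NOT ((((P AND Q) AND NOT R) AND NOT S) OR (((P AND Q) AND R) AND S))

There are just 2 zero rows: (1,1,0,0), (1,1,1,1). Their minterms are P·Q·¬R·¬S, P·Q·R·S; the OR of those covers precisely the 0-outputs, and negating it yields F.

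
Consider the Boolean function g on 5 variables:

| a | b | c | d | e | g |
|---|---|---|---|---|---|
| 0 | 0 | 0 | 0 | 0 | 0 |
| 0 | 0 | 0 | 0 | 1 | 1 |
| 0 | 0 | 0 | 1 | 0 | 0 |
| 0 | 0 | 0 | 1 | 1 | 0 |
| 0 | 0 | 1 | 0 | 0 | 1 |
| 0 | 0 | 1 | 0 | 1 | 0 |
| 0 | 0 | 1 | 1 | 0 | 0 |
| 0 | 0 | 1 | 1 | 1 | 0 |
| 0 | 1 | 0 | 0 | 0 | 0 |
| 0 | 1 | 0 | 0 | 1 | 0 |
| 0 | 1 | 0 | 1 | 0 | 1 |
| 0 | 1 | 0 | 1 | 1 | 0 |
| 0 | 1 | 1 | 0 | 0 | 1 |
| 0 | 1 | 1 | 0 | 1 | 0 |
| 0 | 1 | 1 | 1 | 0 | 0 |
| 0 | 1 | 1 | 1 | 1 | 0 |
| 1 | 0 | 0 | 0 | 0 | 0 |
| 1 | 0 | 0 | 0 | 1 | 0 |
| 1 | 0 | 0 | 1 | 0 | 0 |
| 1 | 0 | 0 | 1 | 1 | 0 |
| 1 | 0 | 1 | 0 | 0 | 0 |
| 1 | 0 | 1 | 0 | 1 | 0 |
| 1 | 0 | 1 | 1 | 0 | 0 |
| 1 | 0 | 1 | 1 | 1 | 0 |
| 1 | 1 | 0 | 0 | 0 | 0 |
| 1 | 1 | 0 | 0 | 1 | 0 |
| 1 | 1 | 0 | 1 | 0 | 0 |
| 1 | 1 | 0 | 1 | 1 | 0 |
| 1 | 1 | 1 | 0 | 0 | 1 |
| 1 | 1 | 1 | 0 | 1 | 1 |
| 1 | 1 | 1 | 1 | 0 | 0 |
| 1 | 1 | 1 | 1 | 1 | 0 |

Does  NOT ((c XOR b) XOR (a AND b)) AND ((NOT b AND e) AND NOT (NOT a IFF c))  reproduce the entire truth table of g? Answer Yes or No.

No

Evaluate NOT ((c XOR b) XOR (a AND b)) AND ((NOT b AND e) AND NOT (NOT a IFF c)) on each row and compare to g:
  a=0, b=0, c=0, d=0, e=0: formula gives 0, g = 0 ✓
  a=0, b=0, c=0, d=0, e=1: formula gives 1, g = 1 ✓
  a=0, b=0, c=0, d=1, e=0: formula gives 0, g = 0 ✓
  a=0, b=0, c=0, d=1, e=1: formula gives 1, but g = 0 ✗
Row (0,0,0,1,1) is a counterexample, so the formula is not equivalent to g.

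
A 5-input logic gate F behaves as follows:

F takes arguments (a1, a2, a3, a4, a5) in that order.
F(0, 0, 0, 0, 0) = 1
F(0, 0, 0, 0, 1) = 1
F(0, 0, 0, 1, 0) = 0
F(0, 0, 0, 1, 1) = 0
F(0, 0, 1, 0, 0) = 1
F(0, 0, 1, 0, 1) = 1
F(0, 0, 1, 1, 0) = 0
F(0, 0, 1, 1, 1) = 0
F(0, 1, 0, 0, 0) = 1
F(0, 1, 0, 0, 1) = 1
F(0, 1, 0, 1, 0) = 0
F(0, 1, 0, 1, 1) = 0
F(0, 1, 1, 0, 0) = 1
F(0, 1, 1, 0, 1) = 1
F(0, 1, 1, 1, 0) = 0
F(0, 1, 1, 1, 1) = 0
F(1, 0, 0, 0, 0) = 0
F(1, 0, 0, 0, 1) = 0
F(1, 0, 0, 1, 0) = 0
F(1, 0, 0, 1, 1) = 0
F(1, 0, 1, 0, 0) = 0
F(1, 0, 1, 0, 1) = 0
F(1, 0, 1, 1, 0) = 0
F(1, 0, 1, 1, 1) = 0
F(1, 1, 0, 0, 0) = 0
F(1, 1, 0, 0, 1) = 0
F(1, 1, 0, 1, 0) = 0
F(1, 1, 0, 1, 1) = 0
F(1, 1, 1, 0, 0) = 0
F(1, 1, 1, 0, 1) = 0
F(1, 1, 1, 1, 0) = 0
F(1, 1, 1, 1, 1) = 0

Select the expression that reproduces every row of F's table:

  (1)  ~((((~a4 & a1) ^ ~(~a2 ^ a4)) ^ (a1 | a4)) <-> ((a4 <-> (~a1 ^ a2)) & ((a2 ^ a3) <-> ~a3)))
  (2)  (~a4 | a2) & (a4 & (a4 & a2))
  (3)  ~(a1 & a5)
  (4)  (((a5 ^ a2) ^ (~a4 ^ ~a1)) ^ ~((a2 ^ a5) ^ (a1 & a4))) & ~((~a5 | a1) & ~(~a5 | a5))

4

(1) disagrees with F on (0,0,0,0,0) (formula → 0, table → 1); rule it out.
(2) disagrees with F on (0,0,0,0,0) (formula → 0, table → 1); rule it out.
(3) disagrees with F on (0,0,0,1,0) (formula → 1, table → 0); rule it out.
(4) is the remaining candidate, and it agrees with F on all 32 inputs.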